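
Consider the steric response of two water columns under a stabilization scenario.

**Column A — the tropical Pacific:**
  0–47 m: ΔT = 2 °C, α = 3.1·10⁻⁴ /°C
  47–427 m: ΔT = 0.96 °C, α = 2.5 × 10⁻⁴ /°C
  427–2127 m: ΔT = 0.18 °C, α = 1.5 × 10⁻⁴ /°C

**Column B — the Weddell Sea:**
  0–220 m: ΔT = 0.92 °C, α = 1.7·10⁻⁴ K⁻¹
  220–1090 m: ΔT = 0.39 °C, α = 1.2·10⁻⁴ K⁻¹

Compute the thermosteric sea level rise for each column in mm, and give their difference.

A 0–47 m: 3.1×10⁻⁴ × 47 × 2 = 0.02914 m
A 47–427 m: 2.5×10⁻⁴ × 380 × 0.96 = 0.09120 m
A Layer 3: 1.5×10⁻⁴ × 0.18 × 1700 = 0.04590 m
A total: 0.16624 m
B Layer 1: 0.92 × 1.7×10⁻⁴ × 220 = 0.034408 m
B Layer 2: 0.39 × 1.2×10⁻⁴ × 870 = 0.040716 m
B total: 0.075124 m
Difference: 0.16624 − 0.075124 = 0.091116 m

Δh_A ≈ 166 mm, Δh_B ≈ 75.1 mm; difference ≈ 91.1 mm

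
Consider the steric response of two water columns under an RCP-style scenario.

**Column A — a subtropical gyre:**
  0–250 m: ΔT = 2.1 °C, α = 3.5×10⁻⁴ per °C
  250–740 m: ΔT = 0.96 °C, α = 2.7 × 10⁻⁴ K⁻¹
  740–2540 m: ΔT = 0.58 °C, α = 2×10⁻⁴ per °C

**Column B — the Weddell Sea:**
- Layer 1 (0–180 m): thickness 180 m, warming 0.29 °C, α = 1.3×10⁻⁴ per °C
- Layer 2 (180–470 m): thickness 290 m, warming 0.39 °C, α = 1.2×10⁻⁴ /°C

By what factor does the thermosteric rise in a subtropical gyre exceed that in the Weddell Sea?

a factor of 25.5

A 0–250 m: 3.5×10⁻⁴ × 2.1 × 250 = 0.18375 m
A 490 × 0.96 × 2.7×10⁻⁴ = 0.127008 m
A 1800 × 0.58 × 2×10⁻⁴ = 0.20880 m
A total: 0.519558 m
B 1.3×10⁻⁴ × 180 × 0.29 = 0.006786 m
B 180–470 m: 1.2×10⁻⁴ × 0.39 × 290 = 0.013572 m
B total: 0.020358 m
Ratio: 0.519558 / 0.020358 ≈ 25.52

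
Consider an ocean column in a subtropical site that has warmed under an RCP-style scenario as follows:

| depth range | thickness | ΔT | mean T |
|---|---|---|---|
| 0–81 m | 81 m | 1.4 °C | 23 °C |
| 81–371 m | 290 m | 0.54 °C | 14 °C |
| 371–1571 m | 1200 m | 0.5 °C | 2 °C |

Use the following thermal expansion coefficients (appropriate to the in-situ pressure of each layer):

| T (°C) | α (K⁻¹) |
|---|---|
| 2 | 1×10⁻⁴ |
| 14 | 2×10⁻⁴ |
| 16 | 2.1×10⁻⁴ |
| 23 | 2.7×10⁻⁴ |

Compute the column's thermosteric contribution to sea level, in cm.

Layer 1 at 23 °C → α = 2.7×10⁻⁴ K⁻¹
Layer 2 at 14 °C → α = 2×10⁻⁴ K⁻¹
Layer 3 at 2 °C → α = 1×10⁻⁴ K⁻¹
0–81 m: 81 × 2.7×10⁻⁴ × 1.4 = 0.030618 m
2×10⁻⁴ × 290 × 0.54 = 0.03132 m
1200 × 1×10⁻⁴ × 0.5 = 0.06000 m
Δh = 0.030618 + 0.03132 + 0.06000 = 0.121938 m ≈ 12.2 cm

about 12.2 cm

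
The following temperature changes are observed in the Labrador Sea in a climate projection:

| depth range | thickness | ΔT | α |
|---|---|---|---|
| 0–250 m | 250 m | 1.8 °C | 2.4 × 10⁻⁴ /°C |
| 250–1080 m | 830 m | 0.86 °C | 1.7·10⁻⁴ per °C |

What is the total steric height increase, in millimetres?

229 mm

0–250 m: 2.4×10⁻⁴ × 250 × 1.8 = 0.10800 m
1.7×10⁻⁴ × 0.86 × 830 = 0.121346 m
Δh = 0.10800 + 0.121346 = 0.229346 m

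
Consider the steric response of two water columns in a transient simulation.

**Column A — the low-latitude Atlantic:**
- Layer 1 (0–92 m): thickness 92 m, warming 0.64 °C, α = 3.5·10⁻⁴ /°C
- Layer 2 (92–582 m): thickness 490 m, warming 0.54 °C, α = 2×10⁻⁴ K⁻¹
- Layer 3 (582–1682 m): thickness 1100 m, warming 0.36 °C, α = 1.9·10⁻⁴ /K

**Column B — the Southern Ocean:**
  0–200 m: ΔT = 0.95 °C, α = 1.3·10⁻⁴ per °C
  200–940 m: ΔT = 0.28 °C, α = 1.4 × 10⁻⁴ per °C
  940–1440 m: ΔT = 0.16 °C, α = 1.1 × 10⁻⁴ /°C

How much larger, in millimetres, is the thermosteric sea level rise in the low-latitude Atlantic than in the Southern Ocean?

86 mm

A 92 × 3.5×10⁻⁴ × 0.64 = 0.020608 m
A 92–582 m: 2×10⁻⁴ × 490 × 0.54 = 0.05292 m
A 582–1682 m: 0.36 × 1.9×10⁻⁴ × 1100 = 0.07524 m
A total: 0.148768 m
B 200 × 0.95 × 1.3×10⁻⁴ = 0.02470 m
B Layer 2: 1.4×10⁻⁴ × 0.28 × 740 = 0.029008 m
B 940–1440 m: 500 × 1.1×10⁻⁴ × 0.16 = 0.00880 m
B total: 0.062508 m
Difference: 0.148768 − 0.062508 = 0.08626 m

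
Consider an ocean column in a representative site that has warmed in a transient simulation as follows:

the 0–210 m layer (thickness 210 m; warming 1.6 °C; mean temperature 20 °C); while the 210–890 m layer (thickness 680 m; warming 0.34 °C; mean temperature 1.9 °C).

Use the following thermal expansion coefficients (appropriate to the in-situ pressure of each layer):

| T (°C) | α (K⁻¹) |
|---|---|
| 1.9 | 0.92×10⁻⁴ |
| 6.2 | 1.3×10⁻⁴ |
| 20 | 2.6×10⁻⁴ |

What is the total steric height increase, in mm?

about 109 mm

Layer 1 at 20 °C → α = 2.6×10⁻⁴ K⁻¹
Layer 2 at 1.9 °C → α = 0.92×10⁻⁴ K⁻¹
Layer 1: 1.6 × 210 × 2.6×10⁻⁴ = 0.08736 m
210–890 m: 0.92×10⁻⁴ × 680 × 0.34 = 0.0212704 m
Δh = 0.08736 + 0.0212704 = 0.1086304 m ≈ 109 mm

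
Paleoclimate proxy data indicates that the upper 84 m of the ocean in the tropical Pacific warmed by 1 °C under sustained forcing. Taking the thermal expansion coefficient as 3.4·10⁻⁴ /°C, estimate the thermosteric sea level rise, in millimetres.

Δh = αΔT·H = 3.4×10⁻⁴ × 1 × 84 = 0.02856 m

28.6 mm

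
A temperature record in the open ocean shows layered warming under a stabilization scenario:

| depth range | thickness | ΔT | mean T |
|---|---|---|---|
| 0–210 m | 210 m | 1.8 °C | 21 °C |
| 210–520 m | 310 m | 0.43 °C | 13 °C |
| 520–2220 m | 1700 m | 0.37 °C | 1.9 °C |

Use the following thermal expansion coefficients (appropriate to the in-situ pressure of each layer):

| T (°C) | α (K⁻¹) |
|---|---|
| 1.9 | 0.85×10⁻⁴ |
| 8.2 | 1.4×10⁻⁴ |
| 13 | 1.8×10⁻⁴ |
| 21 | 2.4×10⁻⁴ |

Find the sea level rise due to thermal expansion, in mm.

Layer 1 at 21 °C → α = 2.4×10⁻⁴ K⁻¹
Layer 2 at 13 °C → α = 1.8×10⁻⁴ K⁻¹
Layer 3 at 1.9 °C → α = 0.85×10⁻⁴ K⁻¹
Layer 1: 2.4×10⁻⁴ × 210 × 1.8 = 0.09072 m
210–520 m: 1.8×10⁻⁴ × 310 × 0.43 = 0.023994 m
520–2220 m: 0.85×10⁻⁴ × 0.37 × 1700 = 0.053465 m
Δh = 0.09072 + 0.023994 + 0.053465 = 0.168179 m ≈ 168 mm

168 mm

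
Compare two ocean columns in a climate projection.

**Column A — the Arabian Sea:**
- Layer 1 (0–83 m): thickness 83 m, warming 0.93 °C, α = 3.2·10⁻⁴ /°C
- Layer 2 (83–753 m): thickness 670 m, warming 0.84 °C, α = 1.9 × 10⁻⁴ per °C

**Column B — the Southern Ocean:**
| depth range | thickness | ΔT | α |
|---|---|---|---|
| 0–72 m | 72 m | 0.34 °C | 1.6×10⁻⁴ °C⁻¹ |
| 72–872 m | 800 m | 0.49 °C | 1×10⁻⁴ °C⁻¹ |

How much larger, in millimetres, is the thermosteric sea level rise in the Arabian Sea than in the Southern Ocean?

88.5 mm

A 0.93 × 83 × 3.2×10⁻⁴ = 0.0247008 m
A 0.84 × 1.9×10⁻⁴ × 670 = 0.106932 m
A total: 0.1316328 m
B 0–72 m: 0.34 × 1.6×10⁻⁴ × 72 = 0.0039168 m
B 72–872 m: 800 × 0.49 × 1×10⁻⁴ = 0.03920 m
B total: 0.0431168 m
Difference: 0.1316328 − 0.0431168 = 0.088516 m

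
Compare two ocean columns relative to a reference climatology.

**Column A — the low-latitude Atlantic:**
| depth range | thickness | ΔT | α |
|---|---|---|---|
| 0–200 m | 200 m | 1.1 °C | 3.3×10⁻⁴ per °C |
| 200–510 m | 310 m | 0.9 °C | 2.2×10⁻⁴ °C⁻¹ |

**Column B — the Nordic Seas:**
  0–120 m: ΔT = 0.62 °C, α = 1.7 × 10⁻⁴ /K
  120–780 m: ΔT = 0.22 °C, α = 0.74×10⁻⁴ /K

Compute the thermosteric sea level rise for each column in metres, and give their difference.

Δh_A ≈ 0.13 m, Δh_B ≈ 0.023 m; difference ≈ 0.11 m

A 1.1 × 3.3×10⁻⁴ × 200 = 0.07260 m
A 200–510 m: 310 × 0.9 × 2.2×10⁻⁴ = 0.06138 m
A total: 0.13398 m
B 0–120 m: 0.62 × 120 × 1.7×10⁻⁴ = 0.012648 m
B Layer 2: 660 × 0.22 × 0.74×10⁻⁴ = 0.0107448 m
B total: 0.0233928 m
Difference: 0.13398 − 0.0233928 = 0.1105872 m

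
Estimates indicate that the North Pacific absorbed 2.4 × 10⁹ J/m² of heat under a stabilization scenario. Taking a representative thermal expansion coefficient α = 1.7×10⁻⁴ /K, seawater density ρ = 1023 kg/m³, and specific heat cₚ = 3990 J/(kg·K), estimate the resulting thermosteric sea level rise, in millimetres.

100 mm of thermosteric rise

Δh = αQ/(ρcₚ) = 1.7×10⁻⁴ × 2.4×10⁹ / (1023 × 3990) ≈ 0.099957 m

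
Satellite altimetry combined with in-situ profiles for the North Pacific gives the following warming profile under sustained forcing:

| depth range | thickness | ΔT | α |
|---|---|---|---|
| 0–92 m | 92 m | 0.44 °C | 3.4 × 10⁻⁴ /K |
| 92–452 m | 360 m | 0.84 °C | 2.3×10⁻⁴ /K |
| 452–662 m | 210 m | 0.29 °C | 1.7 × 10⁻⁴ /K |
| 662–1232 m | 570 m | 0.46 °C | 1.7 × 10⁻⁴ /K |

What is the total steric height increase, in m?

0–92 m: 3.4×10⁻⁴ × 0.44 × 92 = 0.0137632 m
Layer 2: 0.84 × 360 × 2.3×10⁻⁴ = 0.069552 m
210 × 0.29 × 1.7×10⁻⁴ = 0.010353 m
Layer 4: 570 × 1.7×10⁻⁴ × 0.46 = 0.044574 m
Δh = 0.0137632 + 0.069552 + 0.010353 + 0.044574 = 0.1382422 m ≈ 0.14 m

Δh ≈ 0.14 m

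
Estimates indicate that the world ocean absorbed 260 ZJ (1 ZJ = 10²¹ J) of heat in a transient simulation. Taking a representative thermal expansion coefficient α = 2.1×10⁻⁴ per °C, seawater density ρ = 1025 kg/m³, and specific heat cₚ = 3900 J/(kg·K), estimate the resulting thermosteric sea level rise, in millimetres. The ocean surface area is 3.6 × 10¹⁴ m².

Per unit area: Q = 260×10²¹ / (3.6×10¹⁴) ≈ 7.222×10⁸ J/m²
Δh = αQ/(ρcₚ) = 2.1×10⁻⁴ × 7.222×10⁸ / (1025 × 3900) ≈ 0.037939 m

38 mm of thermosteric rise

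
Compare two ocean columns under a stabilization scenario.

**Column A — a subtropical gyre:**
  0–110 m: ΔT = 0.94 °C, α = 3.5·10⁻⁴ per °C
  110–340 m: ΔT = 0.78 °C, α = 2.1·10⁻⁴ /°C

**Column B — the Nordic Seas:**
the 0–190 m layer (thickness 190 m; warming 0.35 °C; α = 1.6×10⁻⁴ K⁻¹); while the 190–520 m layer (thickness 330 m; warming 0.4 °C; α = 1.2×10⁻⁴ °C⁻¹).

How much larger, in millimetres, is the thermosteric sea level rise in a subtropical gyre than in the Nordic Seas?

A 0–110 m: 110 × 0.94 × 3.5×10⁻⁴ = 0.03619 m
A Layer 2: 230 × 2.1×10⁻⁴ × 0.78 = 0.037674 m
A total: 0.073864 m
B 1.6×10⁻⁴ × 190 × 0.35 = 0.01064 m
B Layer 2: 0.4 × 330 × 1.2×10⁻⁴ = 0.01584 m
B total: 0.02648 m
Difference: 0.073864 − 0.02648 = 0.047384 m

47 mm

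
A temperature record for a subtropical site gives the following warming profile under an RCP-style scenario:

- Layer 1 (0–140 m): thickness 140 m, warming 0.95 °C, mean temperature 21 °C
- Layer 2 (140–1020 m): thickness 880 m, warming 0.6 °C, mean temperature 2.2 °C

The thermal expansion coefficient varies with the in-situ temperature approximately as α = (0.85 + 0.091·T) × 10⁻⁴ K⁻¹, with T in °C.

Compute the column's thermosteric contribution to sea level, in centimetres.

Layer 1: α = (0.85 + 0.091×21)×10⁻⁴ = 2.761×10⁻⁴ K⁻¹
Layer 2: α = (0.85 + 0.091×2.2)×10⁻⁴ = 1.0502×10⁻⁴ K⁻¹
Layer 1: 140 × 2.761×10⁻⁴ × 0.95 = 0.0367213 m
140–1020 m: 0.6 × 1.0502×10⁻⁴ × 880 = 0.05545056 m
Δh = 0.0367213 + 0.05545056 = 0.09217186 m ≈ 9.22 cm

9.22 cm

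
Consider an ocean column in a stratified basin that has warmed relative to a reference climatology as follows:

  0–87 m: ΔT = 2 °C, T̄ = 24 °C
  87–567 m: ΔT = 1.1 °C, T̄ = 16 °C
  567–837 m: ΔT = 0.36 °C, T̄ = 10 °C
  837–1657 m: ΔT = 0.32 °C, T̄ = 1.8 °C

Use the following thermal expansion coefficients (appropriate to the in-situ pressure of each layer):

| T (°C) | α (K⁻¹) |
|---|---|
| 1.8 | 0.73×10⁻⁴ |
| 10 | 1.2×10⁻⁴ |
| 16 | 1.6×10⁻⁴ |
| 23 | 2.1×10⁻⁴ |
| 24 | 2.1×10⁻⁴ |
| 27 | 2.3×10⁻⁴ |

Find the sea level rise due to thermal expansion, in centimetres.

Layer 1 at 24 °C → α = 2.1×10⁻⁴ K⁻¹
Layer 2 at 16 °C → α = 1.6×10⁻⁴ K⁻¹
Layer 3 at 10 °C → α = 1.2×10⁻⁴ K⁻¹
Layer 4 at 1.8 °C → α = 0.73×10⁻⁴ K⁻¹
Layer 1: 87 × 2.1×10⁻⁴ × 2 = 0.03654 m
87–567 m: 480 × 1.1 × 1.6×10⁻⁴ = 0.08448 m
270 × 0.36 × 1.2×10⁻⁴ = 0.011664 m
837–1657 m: 0.32 × 0.73×10⁻⁴ × 820 = 0.0191552 m
Δh = 0.03654 + 0.08448 + 0.011664 + 0.0191552 = 0.1518392 m

15.2 cm of thermosteric rise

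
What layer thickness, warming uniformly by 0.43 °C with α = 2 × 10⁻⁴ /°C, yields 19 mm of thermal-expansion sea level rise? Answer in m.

about 220 m

H = Δh/(αΔT) = 0.019 / (2×10⁻⁴ × 0.43) ≈ 220.9 m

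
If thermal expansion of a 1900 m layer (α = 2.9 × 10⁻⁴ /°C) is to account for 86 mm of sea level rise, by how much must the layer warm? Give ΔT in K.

ΔT = Δh/(αH) = 0.086 / (2.9×10⁻⁴ × 1900) ≈ 0.1561 K

ΔT ≈ 0.156 K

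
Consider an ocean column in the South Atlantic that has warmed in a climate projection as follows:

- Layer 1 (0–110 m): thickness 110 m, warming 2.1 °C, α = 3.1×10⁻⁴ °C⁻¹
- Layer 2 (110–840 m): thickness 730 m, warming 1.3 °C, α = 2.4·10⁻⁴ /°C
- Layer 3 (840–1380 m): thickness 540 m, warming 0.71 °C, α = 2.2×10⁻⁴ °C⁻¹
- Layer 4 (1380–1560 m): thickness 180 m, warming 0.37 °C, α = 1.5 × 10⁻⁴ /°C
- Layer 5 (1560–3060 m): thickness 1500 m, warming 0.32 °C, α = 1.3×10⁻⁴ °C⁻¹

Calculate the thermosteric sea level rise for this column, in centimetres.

Layer 1: 3.1×10⁻⁴ × 2.1 × 110 = 0.07161 m
110–840 m: 2.4×10⁻⁴ × 1.3 × 730 = 0.22776 m
Layer 3: 2.2×10⁻⁴ × 0.71 × 540 = 0.084348 m
1380–1560 m: 180 × 1.5×10⁻⁴ × 0.37 = 0.00999 m
0.32 × 1500 × 1.3×10⁻⁴ = 0.06240 m
Δh = 0.07161 + 0.22776 + 0.084348 + 0.00999 + 0.06240 = 0.456108 m

Δh = 46 cm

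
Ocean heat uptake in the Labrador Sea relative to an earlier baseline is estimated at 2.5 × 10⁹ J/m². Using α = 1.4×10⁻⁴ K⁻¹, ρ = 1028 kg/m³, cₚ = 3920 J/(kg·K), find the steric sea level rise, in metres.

Δh ≈ 0.087 m

Δh = αQ/(ρcₚ) = 1.4×10⁻⁴ × 2.5×10⁹ / (1028 × 3920) ≈ 0.086854 m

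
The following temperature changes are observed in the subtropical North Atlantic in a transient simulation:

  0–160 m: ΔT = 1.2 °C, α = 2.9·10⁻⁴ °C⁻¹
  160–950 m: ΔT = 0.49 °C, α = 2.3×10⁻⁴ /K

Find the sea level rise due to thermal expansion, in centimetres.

Δh ≈ 14 cm

Layer 1: 160 × 1.2 × 2.9×10⁻⁴ = 0.05568 m
790 × 0.49 × 2.3×10⁻⁴ = 0.089033 m
Δh = 0.05568 + 0.089033 = 0.144713 m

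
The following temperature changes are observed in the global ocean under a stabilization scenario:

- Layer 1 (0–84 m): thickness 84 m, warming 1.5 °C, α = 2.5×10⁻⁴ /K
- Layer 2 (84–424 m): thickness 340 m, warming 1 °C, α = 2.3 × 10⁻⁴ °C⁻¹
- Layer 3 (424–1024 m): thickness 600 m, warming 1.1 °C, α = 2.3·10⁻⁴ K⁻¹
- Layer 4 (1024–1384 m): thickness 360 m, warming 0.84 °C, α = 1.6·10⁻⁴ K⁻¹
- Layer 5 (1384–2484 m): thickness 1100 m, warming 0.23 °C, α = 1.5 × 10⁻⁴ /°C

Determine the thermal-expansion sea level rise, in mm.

Δh = 350 mm

84 × 1.5 × 2.5×10⁻⁴ = 0.03150 m
84–424 m: 2.3×10⁻⁴ × 1 × 340 = 0.07820 m
Layer 3: 1.1 × 2.3×10⁻⁴ × 600 = 0.15180 m
Layer 4: 0.84 × 360 × 1.6×10⁻⁴ = 0.048384 m
1384–2484 m: 1.5×10⁻⁴ × 0.23 × 1100 = 0.03795 m
Δh = 0.03150 + 0.07820 + 0.15180 + 0.048384 + 0.03795 = 0.347834 m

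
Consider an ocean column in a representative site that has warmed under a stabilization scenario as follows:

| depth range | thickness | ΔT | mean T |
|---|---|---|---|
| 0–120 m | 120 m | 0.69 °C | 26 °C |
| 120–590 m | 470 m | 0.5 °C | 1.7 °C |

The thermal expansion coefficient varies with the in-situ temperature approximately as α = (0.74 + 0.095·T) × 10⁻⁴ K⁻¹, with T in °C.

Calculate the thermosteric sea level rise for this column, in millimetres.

Layer 1: α = (0.74 + 0.095×26)×10⁻⁴ = 3.21×10⁻⁴ K⁻¹
Layer 2: α = (0.74 + 0.095×1.7)×10⁻⁴ = 0.9015×10⁻⁴ K⁻¹
Layer 1: 120 × 3.21×10⁻⁴ × 0.69 = 0.0265788 m
120–590 m: 0.5 × 0.9015×10⁻⁴ × 470 = 0.02118525 m
Δh = 0.0265788 + 0.02118525 = 0.04776405 m

Δh = 47.8 mm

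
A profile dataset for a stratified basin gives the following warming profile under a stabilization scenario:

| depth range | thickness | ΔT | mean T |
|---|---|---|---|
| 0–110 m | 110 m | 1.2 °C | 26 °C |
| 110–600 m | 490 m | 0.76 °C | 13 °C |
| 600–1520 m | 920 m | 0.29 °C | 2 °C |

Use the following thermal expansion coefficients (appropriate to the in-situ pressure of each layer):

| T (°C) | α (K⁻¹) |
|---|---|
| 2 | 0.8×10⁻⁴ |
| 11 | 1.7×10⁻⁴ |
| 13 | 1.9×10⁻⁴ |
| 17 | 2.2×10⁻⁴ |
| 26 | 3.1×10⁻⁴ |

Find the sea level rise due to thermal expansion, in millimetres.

130 mm

Layer 1 at 26 °C → α = 3.1×10⁻⁴ K⁻¹
Layer 2 at 13 °C → α = 1.9×10⁻⁴ K⁻¹
Layer 3 at 2 °C → α = 0.8×10⁻⁴ K⁻¹
1.2 × 110 × 3.1×10⁻⁴ = 0.04092 m
Layer 2: 0.76 × 490 × 1.9×10⁻⁴ = 0.070756 m
0.8×10⁻⁴ × 920 × 0.29 = 0.021344 m
Δh = 0.04092 + 0.070756 + 0.021344 = 0.13302 m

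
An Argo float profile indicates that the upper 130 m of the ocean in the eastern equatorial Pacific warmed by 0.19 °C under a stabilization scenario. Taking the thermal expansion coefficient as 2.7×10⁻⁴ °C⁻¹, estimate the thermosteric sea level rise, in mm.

Δh = αΔT·H = 2.7×10⁻⁴ × 0.19 × 130 = 0.006669 m

about 6.67 mm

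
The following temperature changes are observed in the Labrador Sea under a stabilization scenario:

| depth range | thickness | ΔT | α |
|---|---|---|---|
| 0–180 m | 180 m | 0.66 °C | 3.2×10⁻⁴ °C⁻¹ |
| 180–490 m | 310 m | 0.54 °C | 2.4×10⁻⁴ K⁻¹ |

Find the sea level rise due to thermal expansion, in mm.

Δh = 78.2 mm

Layer 1: 0.66 × 3.2×10⁻⁴ × 180 = 0.038016 m
0.54 × 2.4×10⁻⁴ × 310 = 0.040176 m
Δh = 0.038016 + 0.040176 = 0.078192 m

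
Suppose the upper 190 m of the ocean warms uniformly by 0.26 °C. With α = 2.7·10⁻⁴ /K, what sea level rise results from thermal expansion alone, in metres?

Δh = αΔT·H = 2.7×10⁻⁴ × 0.26 × 190 = 0.013338 m

0.0133 m of thermosteric rise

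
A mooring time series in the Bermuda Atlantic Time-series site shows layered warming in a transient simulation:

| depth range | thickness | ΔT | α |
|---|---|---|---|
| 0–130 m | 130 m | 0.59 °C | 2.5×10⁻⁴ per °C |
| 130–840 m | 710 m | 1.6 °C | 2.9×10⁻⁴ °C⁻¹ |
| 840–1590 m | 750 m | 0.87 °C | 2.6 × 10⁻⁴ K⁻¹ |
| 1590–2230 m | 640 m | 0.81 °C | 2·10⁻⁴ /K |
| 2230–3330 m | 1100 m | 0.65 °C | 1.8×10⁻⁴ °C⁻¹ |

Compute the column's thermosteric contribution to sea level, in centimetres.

Layer 1: 2.5×10⁻⁴ × 130 × 0.59 = 0.019175 m
130–840 m: 2.9×10⁻⁴ × 1.6 × 710 = 0.32944 m
840–1590 m: 750 × 2.6×10⁻⁴ × 0.87 = 0.16965 m
2×10⁻⁴ × 640 × 0.81 = 0.10368 m
Layer 5: 1100 × 1.8×10⁻⁴ × 0.65 = 0.12870 m
Δh = 0.019175 + 0.32944 + 0.16965 + 0.10368 + 0.12870 = 0.750645 m ≈ 75.1 cm

Δh = 75.1 cm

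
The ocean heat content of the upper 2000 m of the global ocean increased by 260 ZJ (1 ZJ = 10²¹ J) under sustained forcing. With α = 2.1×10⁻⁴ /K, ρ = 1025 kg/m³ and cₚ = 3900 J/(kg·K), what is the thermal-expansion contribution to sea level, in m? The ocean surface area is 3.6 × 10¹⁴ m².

Per unit area: Q = 260×10²¹ / (3.6×10¹⁴) ≈ 7.222×10⁸ J/m²
Δh = αQ/(ρcₚ) = 2.1×10⁻⁴ × 7.222×10⁸ / (1025 × 3900) ≈ 0.037939 m

about 0.0379 m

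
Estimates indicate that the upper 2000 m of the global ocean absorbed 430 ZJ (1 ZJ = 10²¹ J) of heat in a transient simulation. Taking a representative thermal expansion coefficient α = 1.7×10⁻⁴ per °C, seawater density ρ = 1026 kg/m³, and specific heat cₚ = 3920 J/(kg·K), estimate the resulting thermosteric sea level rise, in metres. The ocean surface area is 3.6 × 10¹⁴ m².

Per unit area: Q = 430×10²¹ / (3.6×10¹⁴) ≈ 1.194×10⁹ J/m²
Δh = αQ/(ρcₚ) = 1.7×10⁻⁴ × 1.194×10⁹ / (1026 × 3920) ≈ 0.050468 m

0.0505 m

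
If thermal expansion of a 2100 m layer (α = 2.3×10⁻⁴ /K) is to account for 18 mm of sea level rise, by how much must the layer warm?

ΔT = Δh/(αH) = 0.018 / (2.3×10⁻⁴ × 2100) ≈ 0.03727 K

ΔT ≈ 0.037 K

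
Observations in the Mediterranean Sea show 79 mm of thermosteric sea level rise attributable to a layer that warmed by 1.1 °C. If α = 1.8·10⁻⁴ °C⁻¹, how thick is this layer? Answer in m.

about 399 m

H = Δh/(αΔT) = 0.079 / (1.8×10⁻⁴ × 1.1) ≈ 399.0 m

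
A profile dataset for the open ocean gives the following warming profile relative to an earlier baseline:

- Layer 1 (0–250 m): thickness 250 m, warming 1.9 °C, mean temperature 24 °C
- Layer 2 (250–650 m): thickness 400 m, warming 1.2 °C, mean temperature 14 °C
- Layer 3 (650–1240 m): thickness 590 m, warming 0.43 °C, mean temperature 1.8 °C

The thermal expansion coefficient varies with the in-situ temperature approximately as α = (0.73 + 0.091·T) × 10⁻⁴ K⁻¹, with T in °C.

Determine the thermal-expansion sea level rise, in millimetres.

about 257 mm

Layer 1: α = (0.73 + 0.091×24)×10⁻⁴ = 2.914×10⁻⁴ K⁻¹
Layer 2: α = (0.73 + 0.091×14)×10⁻⁴ = 2.004×10⁻⁴ K⁻¹
Layer 3: α = (0.73 + 0.091×1.8)×10⁻⁴ = 0.8938×10⁻⁴ K⁻¹
2.914×10⁻⁴ × 250 × 1.9 = 0.138415 m
2.004×10⁻⁴ × 400 × 1.2 = 0.096192 m
650–1240 m: 590 × 0.43 × 0.8938×10⁻⁴ = 0.022675706 m
Δh = 0.138415 + 0.096192 + 0.022675706 = 0.257282706 m ≈ 257 mm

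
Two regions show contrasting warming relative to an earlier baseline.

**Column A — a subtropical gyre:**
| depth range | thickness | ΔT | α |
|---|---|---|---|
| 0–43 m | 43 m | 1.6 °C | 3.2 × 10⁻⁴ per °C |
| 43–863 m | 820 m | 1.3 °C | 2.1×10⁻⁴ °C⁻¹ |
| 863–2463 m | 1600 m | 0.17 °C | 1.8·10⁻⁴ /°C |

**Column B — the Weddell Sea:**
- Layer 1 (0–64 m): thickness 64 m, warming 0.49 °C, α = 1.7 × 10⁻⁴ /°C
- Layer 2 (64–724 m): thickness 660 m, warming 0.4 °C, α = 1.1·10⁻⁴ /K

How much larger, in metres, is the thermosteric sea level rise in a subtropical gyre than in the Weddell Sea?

0.260 m

A 0–43 m: 3.2×10⁻⁴ × 43 × 1.6 = 0.022016 m
A 43–863 m: 820 × 2.1×10⁻⁴ × 1.3 = 0.22386 m
A Layer 3: 0.17 × 1.8×10⁻⁴ × 1600 = 0.04896 m
A total: 0.294836 m
B 0.49 × 64 × 1.7×10⁻⁴ = 0.0053312 m
B 64–724 m: 0.4 × 1.1×10⁻⁴ × 660 = 0.02904 m
B total: 0.0343712 m
Difference: 0.294836 − 0.0343712 = 0.2604648 m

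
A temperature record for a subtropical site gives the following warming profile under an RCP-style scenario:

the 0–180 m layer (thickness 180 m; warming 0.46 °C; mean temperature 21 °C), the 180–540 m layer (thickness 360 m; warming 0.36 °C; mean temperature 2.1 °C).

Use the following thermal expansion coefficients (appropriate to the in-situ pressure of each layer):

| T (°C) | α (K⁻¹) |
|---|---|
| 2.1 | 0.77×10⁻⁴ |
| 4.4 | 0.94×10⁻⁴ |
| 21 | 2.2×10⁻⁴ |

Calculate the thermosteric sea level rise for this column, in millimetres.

28.2 mm of thermosteric rise

Layer 1 at 21 °C → α = 2.2×10⁻⁴ K⁻¹
Layer 2 at 2.1 °C → α = 0.77×10⁻⁴ K⁻¹
180 × 0.46 × 2.2×10⁻⁴ = 0.018216 m
360 × 0.36 × 0.77×10⁻⁴ = 0.0099792 m
Δh = 0.018216 + 0.0099792 = 0.0281952 m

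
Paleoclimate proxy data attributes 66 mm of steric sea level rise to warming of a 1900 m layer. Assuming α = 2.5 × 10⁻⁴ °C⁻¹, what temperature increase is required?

ΔT = Δh/(αH) = 0.066 / (2.5×10⁻⁴ × 1900) ≈ 0.1389 °C

ΔT ≈ 0.14 °C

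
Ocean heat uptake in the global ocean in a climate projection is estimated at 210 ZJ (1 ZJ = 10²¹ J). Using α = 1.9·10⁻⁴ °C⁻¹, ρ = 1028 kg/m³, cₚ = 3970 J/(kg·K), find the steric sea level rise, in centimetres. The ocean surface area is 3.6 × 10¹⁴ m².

Per unit area: Q = 210×10²¹ / (3.6×10¹⁴) ≈ 5.833×10⁸ J/m²
Δh = αQ/(ρcₚ) = 1.9×10⁻⁴ × 5.833×10⁸ / (1028 × 3970) ≈ 0.027156 m

Δh = 2.7 cm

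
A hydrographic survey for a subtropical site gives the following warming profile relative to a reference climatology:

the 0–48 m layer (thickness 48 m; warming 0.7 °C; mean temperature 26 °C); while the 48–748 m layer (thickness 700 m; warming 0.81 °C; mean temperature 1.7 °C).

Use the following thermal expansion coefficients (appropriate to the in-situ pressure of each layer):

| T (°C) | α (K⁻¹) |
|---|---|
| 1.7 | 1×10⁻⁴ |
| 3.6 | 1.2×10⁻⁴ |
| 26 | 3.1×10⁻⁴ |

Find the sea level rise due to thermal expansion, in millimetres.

67.1 mm

Layer 1 at 26 °C → α = 3.1×10⁻⁴ K⁻¹
Layer 2 at 1.7 °C → α = 1×10⁻⁴ K⁻¹
0–48 m: 48 × 3.1×10⁻⁴ × 0.7 = 0.010416 m
48–748 m: 700 × 0.81 × 1×10⁻⁴ = 0.05670 m
Δh = 0.010416 + 0.05670 = 0.067116 m ≈ 67.1 mm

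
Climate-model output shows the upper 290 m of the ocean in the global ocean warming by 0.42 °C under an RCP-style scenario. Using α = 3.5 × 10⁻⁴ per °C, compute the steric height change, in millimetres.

Δh = αΔT·H = 3.5×10⁻⁴ × 0.42 × 290 = 0.04263 m

Δh = 42.6 mm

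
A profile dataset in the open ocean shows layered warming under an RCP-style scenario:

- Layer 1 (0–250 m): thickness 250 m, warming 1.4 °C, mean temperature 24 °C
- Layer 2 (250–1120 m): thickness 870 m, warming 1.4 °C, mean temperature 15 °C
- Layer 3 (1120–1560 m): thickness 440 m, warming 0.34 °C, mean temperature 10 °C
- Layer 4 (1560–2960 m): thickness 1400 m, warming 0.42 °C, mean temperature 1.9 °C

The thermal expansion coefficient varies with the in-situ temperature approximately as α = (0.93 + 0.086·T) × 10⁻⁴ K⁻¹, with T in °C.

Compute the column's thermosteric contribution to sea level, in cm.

Layer 1: α = (0.93 + 0.086×24)×10⁻⁴ = 2.994×10⁻⁴ K⁻¹
Layer 2: α = (0.93 + 0.086×15)×10⁻⁴ = 2.22×10⁻⁴ K⁻¹
Layer 3: α = (0.93 + 0.086×10)×10⁻⁴ = 1.79×10⁻⁴ K⁻¹
Layer 4: α = (0.93 + 0.086×1.9)×10⁻⁴ = 1.0934×10⁻⁴ K⁻¹
1.4 × 2.994×10⁻⁴ × 250 = 0.10479 m
250–1120 m: 2.22×10⁻⁴ × 870 × 1.4 = 0.270396 m
1120–1560 m: 440 × 0.34 × 1.79×10⁻⁴ = 0.0267784 m
Layer 4: 1400 × 1.0934×10⁻⁴ × 0.42 = 0.06429192 m
Δh = 0.10479 + 0.270396 + 0.0267784 + 0.06429192 = 0.46625632 m ≈ 46.6 cm

Δh ≈ 46.6 cm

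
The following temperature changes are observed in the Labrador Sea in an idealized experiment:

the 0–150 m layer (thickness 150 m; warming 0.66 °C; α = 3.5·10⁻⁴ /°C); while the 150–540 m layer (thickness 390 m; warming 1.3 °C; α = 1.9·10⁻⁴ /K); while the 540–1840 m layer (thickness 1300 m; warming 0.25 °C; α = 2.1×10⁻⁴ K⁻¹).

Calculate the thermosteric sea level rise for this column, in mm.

199 mm of thermosteric rise

0–150 m: 150 × 0.66 × 3.5×10⁻⁴ = 0.03465 m
Layer 2: 390 × 1.9×10⁻⁴ × 1.3 = 0.09633 m
Layer 3: 0.25 × 2.1×10⁻⁴ × 1300 = 0.06825 m
Δh = 0.03465 + 0.09633 + 0.06825 = 0.19923 m ≈ 199 mm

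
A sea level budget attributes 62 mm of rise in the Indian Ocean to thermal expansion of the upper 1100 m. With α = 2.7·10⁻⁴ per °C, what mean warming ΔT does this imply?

about 0.21 K

ΔT = Δh/(αH) = 0.062 / (2.7×10⁻⁴ × 1100) ≈ 0.2088 K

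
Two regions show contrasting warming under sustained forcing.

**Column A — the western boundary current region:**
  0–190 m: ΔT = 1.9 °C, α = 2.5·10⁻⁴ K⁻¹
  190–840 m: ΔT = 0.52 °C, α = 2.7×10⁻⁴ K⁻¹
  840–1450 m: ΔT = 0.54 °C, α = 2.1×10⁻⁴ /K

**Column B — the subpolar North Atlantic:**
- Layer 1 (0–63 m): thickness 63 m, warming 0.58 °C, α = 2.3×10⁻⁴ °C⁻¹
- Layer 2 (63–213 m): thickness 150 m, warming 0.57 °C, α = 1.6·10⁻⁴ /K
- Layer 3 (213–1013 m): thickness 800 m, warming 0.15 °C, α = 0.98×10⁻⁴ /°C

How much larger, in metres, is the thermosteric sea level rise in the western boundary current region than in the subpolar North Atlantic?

A Layer 1: 1.9 × 190 × 2.5×10⁻⁴ = 0.09025 m
A Layer 2: 2.7×10⁻⁴ × 650 × 0.52 = 0.09126 m
A 840–1450 m: 2.1×10⁻⁴ × 610 × 0.54 = 0.069174 m
A total: 0.250684 m
B 0–63 m: 2.3×10⁻⁴ × 0.58 × 63 = 0.0084042 m
B 1.6×10⁻⁴ × 150 × 0.57 = 0.01368 m
B 800 × 0.15 × 0.98×10⁻⁴ = 0.01176 m
B total: 0.0338442 m
Difference: 0.250684 − 0.0338442 = 0.2168398 m

0.22 m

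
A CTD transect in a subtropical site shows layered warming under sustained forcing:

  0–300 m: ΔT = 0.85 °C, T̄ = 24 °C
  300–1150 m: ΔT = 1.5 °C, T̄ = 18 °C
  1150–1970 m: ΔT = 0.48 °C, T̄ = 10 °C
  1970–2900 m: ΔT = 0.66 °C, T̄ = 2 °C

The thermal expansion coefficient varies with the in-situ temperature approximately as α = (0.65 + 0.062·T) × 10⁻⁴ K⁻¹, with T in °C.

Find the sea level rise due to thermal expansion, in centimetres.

Δh ≈ 37.7 cm

Layer 1: α = (0.65 + 0.062×24)×10⁻⁴ = 2.138×10⁻⁴ K⁻¹
Layer 2: α = (0.65 + 0.062×18)×10⁻⁴ = 1.766×10⁻⁴ K⁻¹
Layer 3: α = (0.65 + 0.062×10)×10⁻⁴ = 1.27×10⁻⁴ K⁻¹
Layer 4: α = (0.65 + 0.062×2)×10⁻⁴ = 0.774×10⁻⁴ K⁻¹
0–300 m: 300 × 2.138×10⁻⁴ × 0.85 = 0.054519 m
300–1150 m: 1.5 × 1.766×10⁻⁴ × 850 = 0.225165 m
Layer 3: 820 × 0.48 × 1.27×10⁻⁴ = 0.0499872 m
0.774×10⁻⁴ × 930 × 0.66 = 0.04750812 m
Δh = 0.054519 + 0.225165 + 0.0499872 + 0.04750812 = 0.37717932 m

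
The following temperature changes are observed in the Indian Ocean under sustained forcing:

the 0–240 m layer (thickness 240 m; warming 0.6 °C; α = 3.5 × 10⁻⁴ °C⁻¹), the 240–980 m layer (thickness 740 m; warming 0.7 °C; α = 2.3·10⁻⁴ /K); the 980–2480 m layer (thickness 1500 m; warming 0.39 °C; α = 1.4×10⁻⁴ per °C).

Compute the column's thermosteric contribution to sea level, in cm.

0–240 m: 0.6 × 240 × 3.5×10⁻⁴ = 0.05040 m
0.7 × 740 × 2.3×10⁻⁴ = 0.11914 m
Layer 3: 0.39 × 1.4×10⁻⁴ × 1500 = 0.08190 m
Δh = 0.05040 + 0.11914 + 0.08190 = 0.25144 m

25 cm of thermosteric rise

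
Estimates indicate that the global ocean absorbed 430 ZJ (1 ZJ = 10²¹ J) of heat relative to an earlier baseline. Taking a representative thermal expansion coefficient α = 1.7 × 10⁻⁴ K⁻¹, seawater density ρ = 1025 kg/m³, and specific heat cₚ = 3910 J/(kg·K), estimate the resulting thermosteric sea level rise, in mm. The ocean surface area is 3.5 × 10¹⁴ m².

52 mm

Per unit area: Q = 430×10²¹ / (3.5×10¹⁴) ≈ 1.229×10⁹ J/m²
Δh = αQ/(ρcₚ) = 1.7×10⁻⁴ × 1.229×10⁹ / (1025 × 3910) ≈ 0.052131 m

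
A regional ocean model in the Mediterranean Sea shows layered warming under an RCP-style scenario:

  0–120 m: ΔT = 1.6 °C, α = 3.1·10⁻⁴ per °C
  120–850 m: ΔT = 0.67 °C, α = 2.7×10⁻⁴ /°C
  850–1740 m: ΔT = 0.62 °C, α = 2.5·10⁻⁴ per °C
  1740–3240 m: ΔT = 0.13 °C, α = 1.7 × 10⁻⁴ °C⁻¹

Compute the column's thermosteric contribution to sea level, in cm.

36.3 cm of thermosteric rise

Layer 1: 1.6 × 120 × 3.1×10⁻⁴ = 0.05952 m
Layer 2: 0.67 × 730 × 2.7×10⁻⁴ = 0.132057 m
Layer 3: 890 × 0.62 × 2.5×10⁻⁴ = 0.13795 m
Layer 4: 1.7×10⁻⁴ × 1500 × 0.13 = 0.03315 m
Δh = 0.05952 + 0.132057 + 0.13795 + 0.03315 = 0.362677 m ≈ 36.3 cm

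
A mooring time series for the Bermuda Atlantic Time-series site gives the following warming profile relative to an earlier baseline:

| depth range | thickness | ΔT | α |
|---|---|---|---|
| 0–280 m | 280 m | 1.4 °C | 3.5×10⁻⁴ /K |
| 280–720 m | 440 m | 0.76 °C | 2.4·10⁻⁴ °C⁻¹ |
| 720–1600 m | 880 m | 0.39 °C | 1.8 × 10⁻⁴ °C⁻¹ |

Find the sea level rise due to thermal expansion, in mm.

Δh ≈ 279 mm

Layer 1: 280 × 3.5×10⁻⁴ × 1.4 = 0.13720 m
Layer 2: 2.4×10⁻⁴ × 0.76 × 440 = 0.080256 m
720–1600 m: 0.39 × 880 × 1.8×10⁻⁴ = 0.061776 m
Δh = 0.13720 + 0.080256 + 0.061776 = 0.279232 m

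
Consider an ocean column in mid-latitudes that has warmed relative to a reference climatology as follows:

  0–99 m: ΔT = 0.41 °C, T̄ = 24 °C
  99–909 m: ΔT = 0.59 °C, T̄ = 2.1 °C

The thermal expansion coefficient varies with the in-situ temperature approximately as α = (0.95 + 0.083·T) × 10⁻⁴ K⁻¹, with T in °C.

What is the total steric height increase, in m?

Δh ≈ 0.0657 m

Layer 1: α = (0.95 + 0.083×24)×10⁻⁴ = 2.942×10⁻⁴ K⁻¹
Layer 2: α = (0.95 + 0.083×2.1)×10⁻⁴ = 1.1243×10⁻⁴ K⁻¹
Layer 1: 99 × 2.942×10⁻⁴ × 0.41 = 0.011941578 m
0.59 × 1.1243×10⁻⁴ × 810 = 0.053730297 m
Δh = 0.011941578 + 0.053730297 = 0.065671875 m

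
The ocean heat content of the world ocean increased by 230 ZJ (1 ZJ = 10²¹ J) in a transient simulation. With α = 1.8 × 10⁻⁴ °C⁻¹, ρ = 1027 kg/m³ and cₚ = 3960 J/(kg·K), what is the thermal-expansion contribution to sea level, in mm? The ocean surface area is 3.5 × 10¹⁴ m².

Per unit area: Q = 230×10²¹ / (3.5×10¹⁴) ≈ 6.571×10⁸ J/m²
Δh = αQ/(ρcₚ) = 1.8×10⁻⁴ × 6.571×10⁸ / (1027 × 3960) ≈ 0.029083 m

about 29.1 mm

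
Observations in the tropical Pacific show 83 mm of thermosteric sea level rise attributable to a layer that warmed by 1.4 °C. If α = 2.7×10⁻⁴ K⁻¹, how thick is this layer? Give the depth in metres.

H = Δh/(αΔT) = 0.083 / (2.7×10⁻⁴ × 1.4) ≈ 219.6 m

220 m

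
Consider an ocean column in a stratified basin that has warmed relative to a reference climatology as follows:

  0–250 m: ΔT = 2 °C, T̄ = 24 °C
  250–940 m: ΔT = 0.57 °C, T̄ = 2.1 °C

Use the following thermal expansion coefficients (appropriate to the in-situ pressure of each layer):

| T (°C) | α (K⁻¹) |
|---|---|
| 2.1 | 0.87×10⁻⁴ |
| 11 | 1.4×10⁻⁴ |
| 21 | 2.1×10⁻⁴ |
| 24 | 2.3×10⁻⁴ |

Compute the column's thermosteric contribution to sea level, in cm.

14.9 cm

Layer 1 at 24 °C → α = 2.3×10⁻⁴ K⁻¹
Layer 2 at 2.1 °C → α = 0.87×10⁻⁴ K⁻¹
0–250 m: 2 × 2.3×10⁻⁴ × 250 = 0.11500 m
Layer 2: 690 × 0.57 × 0.87×10⁻⁴ = 0.0342171 m
Δh = 0.11500 + 0.0342171 = 0.1492171 m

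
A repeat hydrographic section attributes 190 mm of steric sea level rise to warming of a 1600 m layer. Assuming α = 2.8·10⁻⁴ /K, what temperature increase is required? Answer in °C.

ΔT = Δh/(αH) = 0.19 / (2.8×10⁻⁴ × 1600) ≈ 0.4241 °C

about 0.424 °C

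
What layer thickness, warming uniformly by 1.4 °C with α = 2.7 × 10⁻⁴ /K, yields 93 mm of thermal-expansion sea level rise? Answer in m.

H ≈ 250 m

H = Δh/(αΔT) = 0.093 / (2.7×10⁻⁴ × 1.4) ≈ 246.0 m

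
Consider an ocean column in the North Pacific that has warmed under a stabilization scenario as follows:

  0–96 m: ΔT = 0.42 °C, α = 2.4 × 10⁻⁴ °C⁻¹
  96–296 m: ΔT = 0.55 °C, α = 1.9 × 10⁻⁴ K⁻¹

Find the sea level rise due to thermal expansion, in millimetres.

96 × 2.4×10⁻⁴ × 0.42 = 0.0096768 m
1.9×10⁻⁴ × 0.55 × 200 = 0.02090 m
Δh = 0.0096768 + 0.02090 = 0.0305768 m ≈ 31 mm

Δh ≈ 31 mm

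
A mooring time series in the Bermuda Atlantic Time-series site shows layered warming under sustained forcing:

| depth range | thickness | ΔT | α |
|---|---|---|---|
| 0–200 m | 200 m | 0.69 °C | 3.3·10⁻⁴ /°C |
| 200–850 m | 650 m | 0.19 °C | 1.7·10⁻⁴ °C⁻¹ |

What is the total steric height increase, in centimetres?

0–200 m: 0.69 × 3.3×10⁻⁴ × 200 = 0.04554 m
Layer 2: 0.19 × 1.7×10⁻⁴ × 650 = 0.020995 m
Δh = 0.04554 + 0.020995 = 0.066535 m

Δh ≈ 6.7 cm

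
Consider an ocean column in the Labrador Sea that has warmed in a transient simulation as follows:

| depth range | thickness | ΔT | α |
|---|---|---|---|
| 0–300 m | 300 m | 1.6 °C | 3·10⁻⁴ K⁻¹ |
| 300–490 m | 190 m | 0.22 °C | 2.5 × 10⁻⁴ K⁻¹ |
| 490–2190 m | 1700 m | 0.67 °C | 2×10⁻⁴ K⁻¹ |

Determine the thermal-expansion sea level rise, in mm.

Δh = 382 mm

Layer 1: 3×10⁻⁴ × 1.6 × 300 = 0.14400 m
0.22 × 2.5×10⁻⁴ × 190 = 0.01045 m
1700 × 0.67 × 2×10⁻⁴ = 0.22780 m
Δh = 0.14400 + 0.01045 + 0.22780 = 0.38225 m ≈ 382 mm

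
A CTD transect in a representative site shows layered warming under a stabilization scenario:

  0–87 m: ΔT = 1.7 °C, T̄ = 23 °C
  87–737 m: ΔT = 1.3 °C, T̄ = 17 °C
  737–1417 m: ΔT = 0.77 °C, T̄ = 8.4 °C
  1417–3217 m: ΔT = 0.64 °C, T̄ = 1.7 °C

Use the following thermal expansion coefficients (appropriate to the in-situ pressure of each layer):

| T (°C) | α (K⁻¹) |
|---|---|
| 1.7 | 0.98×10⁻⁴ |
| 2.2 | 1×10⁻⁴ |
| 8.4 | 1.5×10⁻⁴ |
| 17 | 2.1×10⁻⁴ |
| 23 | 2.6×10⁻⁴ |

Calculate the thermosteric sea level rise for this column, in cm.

Layer 1 at 23 °C → α = 2.6×10⁻⁴ K⁻¹
Layer 2 at 17 °C → α = 2.1×10⁻⁴ K⁻¹
Layer 3 at 8.4 °C → α = 1.5×10⁻⁴ K⁻¹
Layer 4 at 1.7 °C → α = 0.98×10⁻⁴ K⁻¹
Layer 1: 1.7 × 2.6×10⁻⁴ × 87 = 0.038454 m
87–737 m: 1.3 × 650 × 2.1×10⁻⁴ = 0.17745 m
Layer 3: 680 × 0.77 × 1.5×10⁻⁴ = 0.07854 m
0.64 × 1800 × 0.98×10⁻⁴ = 0.112896 m
Δh = 0.038454 + 0.17745 + 0.07854 + 0.112896 = 0.40734 m

40.7 cm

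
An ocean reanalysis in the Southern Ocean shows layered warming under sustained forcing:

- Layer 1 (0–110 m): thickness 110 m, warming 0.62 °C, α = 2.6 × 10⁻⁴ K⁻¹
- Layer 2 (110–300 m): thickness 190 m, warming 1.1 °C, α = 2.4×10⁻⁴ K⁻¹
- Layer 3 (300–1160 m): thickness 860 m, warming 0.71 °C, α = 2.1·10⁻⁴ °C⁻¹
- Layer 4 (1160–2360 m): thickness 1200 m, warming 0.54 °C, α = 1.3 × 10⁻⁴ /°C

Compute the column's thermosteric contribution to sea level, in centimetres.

28 cm of thermosteric rise

0–110 m: 2.6×10⁻⁴ × 110 × 0.62 = 0.017732 m
Layer 2: 190 × 1.1 × 2.4×10⁻⁴ = 0.05016 m
300–1160 m: 2.1×10⁻⁴ × 860 × 0.71 = 0.128226 m
1.3×10⁻⁴ × 0.54 × 1200 = 0.08424 m
Δh = 0.017732 + 0.05016 + 0.128226 + 0.08424 = 0.280358 m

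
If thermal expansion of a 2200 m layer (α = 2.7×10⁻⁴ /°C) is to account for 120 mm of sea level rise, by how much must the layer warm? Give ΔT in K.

ΔT = Δh/(αH) = 0.12 / (2.7×10⁻⁴ × 2200) ≈ 0.2020 K

about 0.202 K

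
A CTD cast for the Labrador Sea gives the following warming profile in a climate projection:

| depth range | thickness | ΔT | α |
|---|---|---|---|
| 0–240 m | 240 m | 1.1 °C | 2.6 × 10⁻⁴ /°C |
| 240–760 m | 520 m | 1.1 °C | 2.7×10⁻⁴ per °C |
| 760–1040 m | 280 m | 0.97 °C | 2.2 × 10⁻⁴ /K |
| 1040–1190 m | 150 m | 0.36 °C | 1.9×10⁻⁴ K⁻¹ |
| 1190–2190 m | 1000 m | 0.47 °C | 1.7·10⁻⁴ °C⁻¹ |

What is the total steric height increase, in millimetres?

Δh = 373 mm

240 × 2.6×10⁻⁴ × 1.1 = 0.06864 m
Layer 2: 1.1 × 2.7×10⁻⁴ × 520 = 0.15444 m
280 × 2.2×10⁻⁴ × 0.97 = 0.059752 m
150 × 1.9×10⁻⁴ × 0.36 = 0.01026 m
1.7×10⁻⁴ × 0.47 × 1000 = 0.07990 m
Δh = 0.06864 + 0.15444 + 0.059752 + 0.01026 + 0.07990 = 0.372992 m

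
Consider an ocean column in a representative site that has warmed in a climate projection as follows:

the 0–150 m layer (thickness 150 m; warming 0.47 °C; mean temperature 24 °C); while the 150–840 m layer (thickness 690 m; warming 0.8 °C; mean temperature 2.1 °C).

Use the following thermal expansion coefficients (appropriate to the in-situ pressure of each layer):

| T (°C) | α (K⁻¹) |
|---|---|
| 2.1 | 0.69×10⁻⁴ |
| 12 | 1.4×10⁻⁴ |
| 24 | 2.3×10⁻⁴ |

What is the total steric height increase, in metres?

Layer 1 at 24 °C → α = 2.3×10⁻⁴ K⁻¹
Layer 2 at 2.1 °C → α = 0.69×10⁻⁴ K⁻¹
Layer 1: 2.3×10⁻⁴ × 0.47 × 150 = 0.016215 m
150–840 m: 690 × 0.69×10⁻⁴ × 0.8 = 0.038088 m
Δh = 0.016215 + 0.038088 = 0.054303 m ≈ 0.0543 m

0.0543 m of thermosteric rise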